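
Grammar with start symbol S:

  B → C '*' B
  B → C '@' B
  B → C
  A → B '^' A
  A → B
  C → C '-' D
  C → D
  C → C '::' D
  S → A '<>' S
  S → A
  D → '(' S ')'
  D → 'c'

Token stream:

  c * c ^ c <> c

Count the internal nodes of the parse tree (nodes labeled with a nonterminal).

17

[S [A [B [C [D c]] * [B [C [D c]]]] ^ [A [B [C [D c]]]]] <> [S [A [B [C [D c]]]]]]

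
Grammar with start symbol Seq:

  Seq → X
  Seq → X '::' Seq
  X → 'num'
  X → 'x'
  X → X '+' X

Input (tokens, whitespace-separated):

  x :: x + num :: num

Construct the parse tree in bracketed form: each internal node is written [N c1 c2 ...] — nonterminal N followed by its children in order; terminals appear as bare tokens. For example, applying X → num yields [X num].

Seq
X :: Seq
x :: Seq
x :: X :: Seq
x :: X + X :: Seq
x :: x + X :: Seq
x :: x + num :: Seq
x :: x + num :: X
x :: x + num :: num

[Seq [X x] :: [Seq [X [X x] + [X num]] :: [Seq [X num]]]]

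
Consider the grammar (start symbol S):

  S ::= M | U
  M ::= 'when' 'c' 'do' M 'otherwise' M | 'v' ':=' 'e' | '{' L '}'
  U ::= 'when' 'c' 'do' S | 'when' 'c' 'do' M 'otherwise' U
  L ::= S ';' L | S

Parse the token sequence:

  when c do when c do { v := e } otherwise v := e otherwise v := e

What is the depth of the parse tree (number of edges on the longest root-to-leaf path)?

7

[S [M when c do [M when c do [M { [L [S [M v := e]]] }] otherwise [M v := e]] otherwise [M v := e]]]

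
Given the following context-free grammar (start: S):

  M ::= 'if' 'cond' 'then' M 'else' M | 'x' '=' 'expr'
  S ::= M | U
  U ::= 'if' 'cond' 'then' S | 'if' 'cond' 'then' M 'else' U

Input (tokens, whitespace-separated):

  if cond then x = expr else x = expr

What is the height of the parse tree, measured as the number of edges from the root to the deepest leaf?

[S [M if cond then [M x = expr] else [M x = expr]]]

3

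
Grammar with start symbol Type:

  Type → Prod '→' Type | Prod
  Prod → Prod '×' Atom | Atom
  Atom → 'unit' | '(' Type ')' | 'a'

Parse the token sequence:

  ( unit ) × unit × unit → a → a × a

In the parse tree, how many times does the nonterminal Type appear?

[Type [Prod [Prod [Prod [Atom ( [Type [Prod [Atom unit]]] )]] × [Atom unit]] × [Atom unit]] → [Type [Prod [Atom a]] → [Type [Prod [Prod [Atom a]] × [Atom a]]]]]

4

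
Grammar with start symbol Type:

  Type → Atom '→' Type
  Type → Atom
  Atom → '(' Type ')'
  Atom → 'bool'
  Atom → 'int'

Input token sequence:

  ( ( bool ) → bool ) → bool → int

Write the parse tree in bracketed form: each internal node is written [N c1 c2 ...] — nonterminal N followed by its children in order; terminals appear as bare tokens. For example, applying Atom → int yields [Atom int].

[Type [Atom ( [Type [Atom ( [Type [Atom bool]] )] → [Type [Atom bool]]] )] → [Type [Atom bool] → [Type [Atom int]]]]

Type
Atom → Type
( Type ) → Type
( Atom → Type ) → Type
( ( Type ) → Type ) → Type
( ( Atom ) → Type ) → Type
( ( bool ) → Type ) → Type
( ( bool ) → Atom ) → Type
( ( bool ) → bool ) → Type
( ( bool ) → bool ) → Atom → Type
( ( bool ) → bool ) → bool → Type
( ( bool ) → bool ) → bool → Atom
( ( bool ) → bool ) → bool → int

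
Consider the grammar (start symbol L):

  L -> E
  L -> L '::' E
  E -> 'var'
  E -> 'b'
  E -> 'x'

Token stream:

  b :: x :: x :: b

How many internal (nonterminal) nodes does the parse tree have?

8

[L [L [L [L [E b]] :: [E x]] :: [E x]] :: [E b]]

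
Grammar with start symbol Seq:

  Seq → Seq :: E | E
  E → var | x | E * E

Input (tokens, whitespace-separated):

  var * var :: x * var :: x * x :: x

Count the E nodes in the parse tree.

10

[Seq [Seq [Seq [Seq [E [E var] * [E var]]] :: [E [E x] * [E var]]] :: [E [E x] * [E x]]] :: [E x]]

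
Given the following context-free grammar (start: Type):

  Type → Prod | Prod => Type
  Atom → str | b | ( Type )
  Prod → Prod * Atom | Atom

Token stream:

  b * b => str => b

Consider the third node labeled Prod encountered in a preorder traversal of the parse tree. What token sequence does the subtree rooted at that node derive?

str

[Type [Prod [Prod [Atom b]] * [Atom b]] => [Type [Prod [Atom str]] => [Type [Prod [Atom b]]]]]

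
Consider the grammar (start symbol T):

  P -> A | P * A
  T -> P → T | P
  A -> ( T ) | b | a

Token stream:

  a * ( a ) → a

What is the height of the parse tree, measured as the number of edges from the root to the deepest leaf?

6

[T [P [P [A a]] * [A ( [T [P [A a]]] )]] → [T [P [A a]]]]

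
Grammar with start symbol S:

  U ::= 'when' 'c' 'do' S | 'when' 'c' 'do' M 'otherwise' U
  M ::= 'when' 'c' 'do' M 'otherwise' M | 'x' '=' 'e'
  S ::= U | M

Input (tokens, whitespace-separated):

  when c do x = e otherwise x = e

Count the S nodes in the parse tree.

[S [M when c do [M x = e] otherwise [M x = e]]]

1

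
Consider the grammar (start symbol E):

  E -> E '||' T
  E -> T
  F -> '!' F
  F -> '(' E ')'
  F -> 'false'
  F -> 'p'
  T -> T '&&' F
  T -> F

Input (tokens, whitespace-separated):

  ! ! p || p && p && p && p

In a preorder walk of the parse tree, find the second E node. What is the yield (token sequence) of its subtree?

[E [E [T [F ! [F ! [F p]]]]] || [T [T [T [T [F p]] && [F p]] && [F p]] && [F p]]]

! ! p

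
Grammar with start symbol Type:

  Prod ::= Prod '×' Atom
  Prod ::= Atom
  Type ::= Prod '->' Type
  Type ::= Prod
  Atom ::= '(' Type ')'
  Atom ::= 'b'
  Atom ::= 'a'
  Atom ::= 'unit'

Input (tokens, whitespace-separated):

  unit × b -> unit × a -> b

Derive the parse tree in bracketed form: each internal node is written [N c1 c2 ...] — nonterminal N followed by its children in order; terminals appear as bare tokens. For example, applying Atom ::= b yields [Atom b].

[Type [Prod [Prod [Atom unit]] × [Atom b]] -> [Type [Prod [Prod [Atom unit]] × [Atom a]] -> [Type [Prod [Atom b]]]]]

Type
Prod -> Type
Prod × Atom -> Type
Atom × Atom -> Type
unit × Atom -> Type
unit × b -> Type
unit × b -> Prod -> Type
unit × b -> Prod × Atom -> Type
unit × b -> Atom × Atom -> Type
unit × b -> unit × Atom -> Type
unit × b -> unit × a -> Type
unit × b -> unit × a -> Prod
unit × b -> unit × a -> Atom
unit × b -> unit × a -> b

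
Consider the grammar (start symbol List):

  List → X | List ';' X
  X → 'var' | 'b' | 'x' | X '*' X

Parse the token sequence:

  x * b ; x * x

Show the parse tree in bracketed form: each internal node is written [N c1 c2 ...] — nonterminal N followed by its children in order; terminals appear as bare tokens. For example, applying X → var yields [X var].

List
List ; X
X ; X
X * X ; X
x * X ; X
x * b ; X
x * b ; X * X
x * b ; x * X
x * b ; x * x

[List [List [X [X x] * [X b]]] ; [X [X x] * [X x]]]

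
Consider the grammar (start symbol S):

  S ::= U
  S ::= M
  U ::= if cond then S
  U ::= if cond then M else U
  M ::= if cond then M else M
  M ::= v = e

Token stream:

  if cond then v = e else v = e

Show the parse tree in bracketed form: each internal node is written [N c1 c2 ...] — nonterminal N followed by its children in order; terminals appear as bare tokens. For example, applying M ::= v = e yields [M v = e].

S
M
if cond then M else M
if cond then v = e else M
if cond then v = e else v = e

[S [M if cond then [M v = e] else [M v = e]]]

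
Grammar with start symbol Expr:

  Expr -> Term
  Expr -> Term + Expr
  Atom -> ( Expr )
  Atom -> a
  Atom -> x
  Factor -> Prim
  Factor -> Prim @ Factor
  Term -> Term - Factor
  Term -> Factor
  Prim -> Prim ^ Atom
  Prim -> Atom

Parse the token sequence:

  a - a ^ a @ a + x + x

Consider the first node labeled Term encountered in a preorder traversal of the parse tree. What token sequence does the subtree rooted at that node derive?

a - a ^ a @ a

[Expr [Term [Term [Factor [Prim [Atom a]]]] - [Factor [Prim [Prim [Atom a]] ^ [Atom a]] @ [Factor [Prim [Atom a]]]]] + [Expr [Term [Factor [Prim [Atom x]]]] + [Expr [Term [Factor [Prim [Atom x]]]]]]]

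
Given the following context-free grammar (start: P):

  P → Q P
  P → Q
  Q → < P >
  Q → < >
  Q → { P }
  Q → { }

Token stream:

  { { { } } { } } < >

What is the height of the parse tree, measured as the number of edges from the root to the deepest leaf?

6

[P [Q { [P [Q { [P [Q { }]] }] [P [Q { }]]] }] [P [Q < >]]]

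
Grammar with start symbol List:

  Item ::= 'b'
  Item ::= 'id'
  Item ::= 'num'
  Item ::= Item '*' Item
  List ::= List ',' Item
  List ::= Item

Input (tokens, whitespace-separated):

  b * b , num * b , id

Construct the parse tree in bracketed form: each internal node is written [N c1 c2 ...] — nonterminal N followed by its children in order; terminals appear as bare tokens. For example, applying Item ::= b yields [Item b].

[List [List [List [Item [Item b] * [Item b]]] , [Item [Item num] * [Item b]]] , [Item id]]

List
List , Item
List , Item , Item
Item , Item , Item
Item * Item , Item , Item
b * Item , Item , Item
b * b , Item , Item
b * b , Item * Item , Item
b * b , num * Item , Item
b * b , num * b , Item
b * b , num * b , id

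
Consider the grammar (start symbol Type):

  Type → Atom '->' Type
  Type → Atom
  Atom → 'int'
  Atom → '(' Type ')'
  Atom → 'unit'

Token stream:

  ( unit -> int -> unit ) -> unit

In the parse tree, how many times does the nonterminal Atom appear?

[Type [Atom ( [Type [Atom unit] -> [Type [Atom int] -> [Type [Atom unit]]]] )] -> [Type [Atom unit]]]

5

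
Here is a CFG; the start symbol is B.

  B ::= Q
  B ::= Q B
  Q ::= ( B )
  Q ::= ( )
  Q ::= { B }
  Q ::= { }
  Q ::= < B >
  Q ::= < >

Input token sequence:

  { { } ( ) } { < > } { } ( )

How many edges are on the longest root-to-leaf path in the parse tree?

5

[B [Q { [B [Q { }] [B [Q ( )]]] }] [B [Q { [B [Q < >]] }] [B [Q { }] [B [Q ( )]]]]]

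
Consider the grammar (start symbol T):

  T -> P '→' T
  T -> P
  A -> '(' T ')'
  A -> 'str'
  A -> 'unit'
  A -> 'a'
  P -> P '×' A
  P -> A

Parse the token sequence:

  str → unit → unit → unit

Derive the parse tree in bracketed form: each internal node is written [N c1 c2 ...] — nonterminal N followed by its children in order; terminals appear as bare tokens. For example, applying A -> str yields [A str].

[T [P [A str]] → [T [P [A unit]] → [T [P [A unit]] → [T [P [A unit]]]]]]

T
P → T
A → T
str → T
str → P → T
str → A → T
str → unit → T
str → unit → P → T
str → unit → A → T
str → unit → unit → T
str → unit → unit → P
str → unit → unit → A
str → unit → unit → unit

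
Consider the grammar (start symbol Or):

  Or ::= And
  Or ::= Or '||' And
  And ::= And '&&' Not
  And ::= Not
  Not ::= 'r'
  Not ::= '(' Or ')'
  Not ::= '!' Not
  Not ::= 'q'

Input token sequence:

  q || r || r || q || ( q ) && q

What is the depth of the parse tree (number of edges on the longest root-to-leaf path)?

7

[Or [Or [Or [Or [Or [And [Not q]]] || [And [Not r]]] || [And [Not r]]] || [And [Not q]]] || [And [And [Not ( [Or [And [Not q]]] )]] && [Not q]]]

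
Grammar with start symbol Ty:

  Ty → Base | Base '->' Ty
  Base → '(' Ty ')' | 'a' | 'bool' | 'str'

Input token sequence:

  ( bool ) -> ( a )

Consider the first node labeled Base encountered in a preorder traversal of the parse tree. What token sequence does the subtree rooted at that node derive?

( bool )

[Ty [Base ( [Ty [Base bool]] )] -> [Ty [Base ( [Ty [Base a]] )]]]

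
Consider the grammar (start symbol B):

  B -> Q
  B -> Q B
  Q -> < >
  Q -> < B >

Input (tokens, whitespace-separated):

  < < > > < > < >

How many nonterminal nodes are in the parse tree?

8

[B [Q < [B [Q < >]] >] [B [Q < >] [B [Q < >]]]]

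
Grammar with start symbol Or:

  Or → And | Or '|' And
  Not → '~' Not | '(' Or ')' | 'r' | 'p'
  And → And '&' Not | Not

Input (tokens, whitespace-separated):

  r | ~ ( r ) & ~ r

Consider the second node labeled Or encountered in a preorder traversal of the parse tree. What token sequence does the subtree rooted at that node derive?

[Or [Or [And [Not r]]] | [And [And [Not ~ [Not ( [Or [And [Not r]]] )]]] & [Not ~ [Not r]]]]

r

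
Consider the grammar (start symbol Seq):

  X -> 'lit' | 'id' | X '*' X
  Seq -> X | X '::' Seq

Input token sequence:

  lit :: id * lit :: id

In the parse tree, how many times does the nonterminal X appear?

[Seq [X lit] :: [Seq [X [X id] * [X lit]] :: [Seq [X id]]]]

5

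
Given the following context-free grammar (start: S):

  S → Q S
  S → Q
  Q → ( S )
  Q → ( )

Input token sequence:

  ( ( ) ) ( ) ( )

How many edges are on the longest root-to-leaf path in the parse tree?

4

[S [Q ( [S [Q ( )]] )] [S [Q ( )] [S [Q ( )]]]]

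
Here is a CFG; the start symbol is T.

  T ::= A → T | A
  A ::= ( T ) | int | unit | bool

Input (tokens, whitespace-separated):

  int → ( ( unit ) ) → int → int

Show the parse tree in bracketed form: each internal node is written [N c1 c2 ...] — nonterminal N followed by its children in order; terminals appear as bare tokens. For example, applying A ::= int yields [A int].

[T [A int] → [T [A ( [T [A ( [T [A unit]] )]] )] → [T [A int] → [T [A int]]]]]

T
A → T
int → T
int → A → T
int → ( T ) → T
int → ( A ) → T
int → ( ( T ) ) → T
int → ( ( A ) ) → T
int → ( ( unit ) ) → T
int → ( ( unit ) ) → A → T
int → ( ( unit ) ) → int → T
int → ( ( unit ) ) → int → A
int → ( ( unit ) ) → int → int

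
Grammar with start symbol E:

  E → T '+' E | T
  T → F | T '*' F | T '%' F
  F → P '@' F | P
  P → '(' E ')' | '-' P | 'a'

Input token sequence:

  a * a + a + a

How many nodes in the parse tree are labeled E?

3

[E [T [T [F [P a]]] * [F [P a]]] + [E [T [F [P a]]] + [E [T [F [P a]]]]]]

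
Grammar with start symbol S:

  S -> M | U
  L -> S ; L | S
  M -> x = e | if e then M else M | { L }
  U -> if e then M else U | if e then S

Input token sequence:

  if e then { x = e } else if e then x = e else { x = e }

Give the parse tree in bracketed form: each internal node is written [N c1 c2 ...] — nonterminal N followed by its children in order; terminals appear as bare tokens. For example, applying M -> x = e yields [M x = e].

[S [M if e then [M { [L [S [M x = e]]] }] else [M if e then [M x = e] else [M { [L [S [M x = e]]] }]]]]

S
M
if e then M else M
if e then { L } else M
if e then { S } else M
if e then { M } else M
if e then { x = e } else M
if e then { x = e } else if e then M else M
if e then { x = e } else if e then x = e else M
if e then { x = e } else if e then x = e else { L }
if e then { x = e } else if e then x = e else { S }
if e then { x = e } else if e then x = e else { M }
if e then { x = e } else if e then x = e else { x = e }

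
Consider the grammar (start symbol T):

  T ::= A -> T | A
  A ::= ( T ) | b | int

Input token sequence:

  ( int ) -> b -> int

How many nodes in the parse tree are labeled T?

4

[T [A ( [T [A int]] )] -> [T [A b] -> [T [A int]]]]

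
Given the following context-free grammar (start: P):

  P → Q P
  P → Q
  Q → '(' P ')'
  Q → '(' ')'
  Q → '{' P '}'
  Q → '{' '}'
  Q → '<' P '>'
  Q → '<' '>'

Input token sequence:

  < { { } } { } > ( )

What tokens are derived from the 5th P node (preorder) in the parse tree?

( )

[P [Q < [P [Q { [P [Q { }]] }] [P [Q { }]]] >] [P [Q ( )]]]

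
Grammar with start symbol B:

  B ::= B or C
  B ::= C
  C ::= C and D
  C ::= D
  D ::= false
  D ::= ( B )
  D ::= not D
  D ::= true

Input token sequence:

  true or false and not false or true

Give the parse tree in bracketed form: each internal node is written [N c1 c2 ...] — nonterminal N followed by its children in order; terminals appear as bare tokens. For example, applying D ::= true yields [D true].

B
B or C
B or C or C
C or C or C
D or C or C
true or C or C
true or C and D or C
true or D and D or C
true or false and D or C
true or false and not D or C
true or false and not false or C
true or false and not false or D
true or false and not false or true

[B [B [B [C [D true]]] or [C [C [D false]] and [D not [D false]]]] or [C [D true]]]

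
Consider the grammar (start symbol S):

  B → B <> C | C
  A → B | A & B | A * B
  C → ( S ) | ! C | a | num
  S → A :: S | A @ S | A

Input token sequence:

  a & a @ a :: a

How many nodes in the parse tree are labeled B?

[S [A [A [B [C a]]] & [B [C a]]] @ [S [A [B [C a]]] :: [S [A [B [C a]]]]]]

4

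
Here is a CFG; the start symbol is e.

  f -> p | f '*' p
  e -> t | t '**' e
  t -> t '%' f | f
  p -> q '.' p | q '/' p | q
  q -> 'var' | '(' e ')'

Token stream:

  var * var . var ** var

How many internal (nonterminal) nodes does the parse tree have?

15

[e [t [f [f [p [q var]]] * [p [q var] . [p [q var]]]]] ** [e [t [f [p [q var]]]]]]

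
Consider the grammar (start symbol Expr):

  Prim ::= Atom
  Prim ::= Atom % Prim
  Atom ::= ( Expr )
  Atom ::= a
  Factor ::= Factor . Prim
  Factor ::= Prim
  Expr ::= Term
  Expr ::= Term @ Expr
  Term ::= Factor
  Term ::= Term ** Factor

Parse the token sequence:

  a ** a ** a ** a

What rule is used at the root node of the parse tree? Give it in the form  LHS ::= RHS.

Expr ::= Term

[Expr [Term [Term [Term [Term [Factor [Prim [Atom a]]]] ** [Factor [Prim [Atom a]]]] ** [Factor [Prim [Atom a]]]] ** [Factor [Prim [Atom a]]]]]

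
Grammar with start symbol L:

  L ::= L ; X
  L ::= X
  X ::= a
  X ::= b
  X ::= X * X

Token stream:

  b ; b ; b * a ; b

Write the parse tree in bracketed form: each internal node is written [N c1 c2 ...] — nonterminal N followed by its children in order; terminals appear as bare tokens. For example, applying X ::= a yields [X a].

[L [L [L [L [X b]] ; [X b]] ; [X [X b] * [X a]]] ; [X b]]

L
L ; X
L ; X ; X
L ; X ; X ; X
X ; X ; X ; X
b ; X ; X ; X
b ; b ; X ; X
b ; b ; X * X ; X
b ; b ; b * X ; X
b ; b ; b * a ; X
b ; b ; b * a ; b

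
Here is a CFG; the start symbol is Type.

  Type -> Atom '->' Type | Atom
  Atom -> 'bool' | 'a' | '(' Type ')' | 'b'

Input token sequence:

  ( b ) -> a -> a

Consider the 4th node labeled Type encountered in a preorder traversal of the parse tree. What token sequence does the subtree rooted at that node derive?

a

[Type [Atom ( [Type [Atom b]] )] -> [Type [Atom a] -> [Type [Atom a]]]]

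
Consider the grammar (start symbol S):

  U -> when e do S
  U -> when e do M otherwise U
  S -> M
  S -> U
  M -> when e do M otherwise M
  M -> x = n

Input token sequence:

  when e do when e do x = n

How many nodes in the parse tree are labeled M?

1

[S [U when e do [S [U when e do [S [M x = n]]]]]]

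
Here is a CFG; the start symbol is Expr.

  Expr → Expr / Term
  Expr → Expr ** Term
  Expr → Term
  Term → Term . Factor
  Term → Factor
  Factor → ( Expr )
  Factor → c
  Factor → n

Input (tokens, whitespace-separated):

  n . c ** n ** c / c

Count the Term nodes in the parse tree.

5

[Expr [Expr [Expr [Expr [Term [Term [Factor n]] . [Factor c]]] ** [Term [Factor n]]] ** [Term [Factor c]]] / [Term [Factor c]]]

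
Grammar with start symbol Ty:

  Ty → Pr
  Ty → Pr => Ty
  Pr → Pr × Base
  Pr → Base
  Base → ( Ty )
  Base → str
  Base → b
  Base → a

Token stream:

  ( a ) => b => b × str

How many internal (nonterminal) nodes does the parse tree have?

14

[Ty [Pr [Base ( [Ty [Pr [Base a]]] )]] => [Ty [Pr [Base b]] => [Ty [Pr [Pr [Base b]] × [Base str]]]]]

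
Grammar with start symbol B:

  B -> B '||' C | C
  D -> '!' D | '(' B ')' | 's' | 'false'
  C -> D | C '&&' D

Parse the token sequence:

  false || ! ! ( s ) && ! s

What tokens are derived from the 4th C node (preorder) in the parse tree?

[B [B [C [D false]]] || [C [C [D ! [D ! [D ( [B [C [D s]]] )]]]] && [D ! [D s]]]]

s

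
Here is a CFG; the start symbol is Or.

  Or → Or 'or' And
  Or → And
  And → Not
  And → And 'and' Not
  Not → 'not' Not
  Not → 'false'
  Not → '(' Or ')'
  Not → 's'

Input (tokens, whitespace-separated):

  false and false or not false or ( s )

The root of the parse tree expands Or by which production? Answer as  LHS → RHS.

Or → Or 'or' And

[Or [Or [Or [And [And [Not false]] and [Not false]]] or [And [Not not [Not false]]]] or [And [Not ( [Or [And [Not s]]] )]]]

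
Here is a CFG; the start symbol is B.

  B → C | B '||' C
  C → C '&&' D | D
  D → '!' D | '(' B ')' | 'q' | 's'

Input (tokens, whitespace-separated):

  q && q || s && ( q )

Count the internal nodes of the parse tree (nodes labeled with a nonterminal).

13

[B [B [C [C [D q]] && [D q]]] || [C [C [D s]] && [D ( [B [C [D q]]] )]]]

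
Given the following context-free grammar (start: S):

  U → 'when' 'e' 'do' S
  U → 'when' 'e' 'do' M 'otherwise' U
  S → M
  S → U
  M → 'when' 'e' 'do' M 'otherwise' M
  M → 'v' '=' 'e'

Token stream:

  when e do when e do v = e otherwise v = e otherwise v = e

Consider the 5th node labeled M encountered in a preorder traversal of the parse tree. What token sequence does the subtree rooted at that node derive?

v = e

[S [M when e do [M when e do [M v = e] otherwise [M v = e]] otherwise [M v = e]]]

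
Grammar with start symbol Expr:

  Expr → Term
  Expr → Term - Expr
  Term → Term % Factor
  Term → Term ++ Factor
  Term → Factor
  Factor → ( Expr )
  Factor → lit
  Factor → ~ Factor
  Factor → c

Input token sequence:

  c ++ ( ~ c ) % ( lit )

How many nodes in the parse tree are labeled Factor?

[Expr [Term [Term [Term [Factor c]] ++ [Factor ( [Expr [Term [Factor ~ [Factor c]]]] )]] % [Factor ( [Expr [Term [Factor lit]]] )]]]

6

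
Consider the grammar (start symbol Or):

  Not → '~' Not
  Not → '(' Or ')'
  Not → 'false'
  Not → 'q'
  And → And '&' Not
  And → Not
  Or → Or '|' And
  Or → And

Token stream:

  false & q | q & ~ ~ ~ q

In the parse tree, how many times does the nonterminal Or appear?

[Or [Or [And [And [Not false]] & [Not q]]] | [And [And [Not q]] & [Not ~ [Not ~ [Not ~ [Not q]]]]]]

2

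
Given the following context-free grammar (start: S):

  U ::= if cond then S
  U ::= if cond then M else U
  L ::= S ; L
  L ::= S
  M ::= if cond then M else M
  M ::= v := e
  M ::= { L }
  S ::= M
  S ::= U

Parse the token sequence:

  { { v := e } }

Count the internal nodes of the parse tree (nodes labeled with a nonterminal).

[S [M { [L [S [M { [L [S [M v := e]]] }]]] }]]

8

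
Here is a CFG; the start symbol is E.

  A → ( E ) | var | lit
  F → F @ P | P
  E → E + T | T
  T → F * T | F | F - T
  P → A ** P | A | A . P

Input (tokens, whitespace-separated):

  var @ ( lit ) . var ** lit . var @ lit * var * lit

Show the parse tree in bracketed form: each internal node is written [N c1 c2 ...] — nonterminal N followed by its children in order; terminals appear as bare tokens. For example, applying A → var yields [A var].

[E [T [F [F [F [P [A var]]] @ [P [A ( [E [T [F [P [A lit]]]]] )] . [P [A var] ** [P [A lit] . [P [A var]]]]]] @ [P [A lit]]] * [T [F [P [A var]]] * [T [F [P [A lit]]]]]]]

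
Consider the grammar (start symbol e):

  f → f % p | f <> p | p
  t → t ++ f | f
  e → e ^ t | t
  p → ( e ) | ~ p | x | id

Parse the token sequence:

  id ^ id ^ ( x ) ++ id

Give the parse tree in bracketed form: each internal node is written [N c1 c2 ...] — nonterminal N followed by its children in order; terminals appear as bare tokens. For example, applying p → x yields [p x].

[e [e [e [t [f [p id]]]] ^ [t [f [p id]]]] ^ [t [t [f [p ( [e [t [f [p x]]]] )]]] ++ [f [p id]]]]

e
e ^ t
e ^ t ^ t
t ^ t ^ t
f ^ t ^ t
p ^ t ^ t
id ^ t ^ t
id ^ f ^ t
id ^ p ^ t
id ^ id ^ t
id ^ id ^ t ++ f
id ^ id ^ f ++ f
id ^ id ^ p ++ f
id ^ id ^ ( e ) ++ f
id ^ id ^ ( t ) ++ f
id ^ id ^ ( f ) ++ f
id ^ id ^ ( p ) ++ f
id ^ id ^ ( x ) ++ f
id ^ id ^ ( x ) ++ p
id ^ id ^ ( x ) ++ id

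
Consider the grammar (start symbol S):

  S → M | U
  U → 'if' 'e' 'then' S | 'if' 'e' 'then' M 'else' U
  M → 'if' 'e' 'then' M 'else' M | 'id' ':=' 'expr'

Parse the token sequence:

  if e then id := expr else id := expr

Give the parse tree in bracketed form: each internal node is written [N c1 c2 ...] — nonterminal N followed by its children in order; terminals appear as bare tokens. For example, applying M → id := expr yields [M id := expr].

S
M
if e then M else M
if e then id := expr else M
if e then id := expr else id := expr

[S [M if e then [M id := expr] else [M id := expr]]]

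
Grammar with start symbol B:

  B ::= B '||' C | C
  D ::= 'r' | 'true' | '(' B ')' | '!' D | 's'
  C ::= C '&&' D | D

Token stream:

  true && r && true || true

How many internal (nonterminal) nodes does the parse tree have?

[B [B [C [C [C [D true]] && [D r]] && [D true]]] || [C [D true]]]

10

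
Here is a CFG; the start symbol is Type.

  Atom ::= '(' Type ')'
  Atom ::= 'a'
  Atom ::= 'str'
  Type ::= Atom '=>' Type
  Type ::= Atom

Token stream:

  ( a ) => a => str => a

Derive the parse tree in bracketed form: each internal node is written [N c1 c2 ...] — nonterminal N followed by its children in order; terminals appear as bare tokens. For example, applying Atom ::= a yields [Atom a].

Type
Atom => Type
( Type ) => Type
( Atom ) => Type
( a ) => Type
( a ) => Atom => Type
( a ) => a => Type
( a ) => a => Atom => Type
( a ) => a => str => Type
( a ) => a => str => Atom
( a ) => a => str => a

[Type [Atom ( [Type [Atom a]] )] => [Type [Atom a] => [Type [Atom str] => [Type [Atom a]]]]]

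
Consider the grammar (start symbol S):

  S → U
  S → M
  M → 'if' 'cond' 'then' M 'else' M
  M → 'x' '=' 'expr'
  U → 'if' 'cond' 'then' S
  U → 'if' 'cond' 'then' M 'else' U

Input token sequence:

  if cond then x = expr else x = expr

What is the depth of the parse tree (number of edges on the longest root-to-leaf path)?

[S [M if cond then [M x = expr] else [M x = expr]]]

3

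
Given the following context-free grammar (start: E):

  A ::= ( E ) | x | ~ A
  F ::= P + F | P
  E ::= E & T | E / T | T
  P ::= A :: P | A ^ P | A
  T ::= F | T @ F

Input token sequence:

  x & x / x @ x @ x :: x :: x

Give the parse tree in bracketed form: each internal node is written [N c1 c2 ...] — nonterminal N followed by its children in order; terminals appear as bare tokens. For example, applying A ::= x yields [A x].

[E [E [E [T [F [P [A x]]]]] & [T [F [P [A x]]]]] / [T [T [T [F [P [A x]]]] @ [F [P [A x]]]] @ [F [P [A x] :: [P [A x] :: [P [A x]]]]]]]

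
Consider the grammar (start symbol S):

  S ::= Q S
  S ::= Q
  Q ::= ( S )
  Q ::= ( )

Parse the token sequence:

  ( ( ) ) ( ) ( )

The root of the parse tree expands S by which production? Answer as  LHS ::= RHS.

S ::= Q S

[S [Q ( [S [Q ( )]] )] [S [Q ( )] [S [Q ( )]]]]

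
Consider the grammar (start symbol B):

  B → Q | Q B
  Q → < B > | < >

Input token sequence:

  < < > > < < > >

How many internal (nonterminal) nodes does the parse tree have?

8

[B [Q < [B [Q < >]] >] [B [Q < [B [Q < >]] >]]]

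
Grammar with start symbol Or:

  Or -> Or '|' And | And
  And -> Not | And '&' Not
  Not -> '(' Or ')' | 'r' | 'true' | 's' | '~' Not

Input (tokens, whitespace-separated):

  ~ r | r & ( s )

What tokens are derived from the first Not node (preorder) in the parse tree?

[Or [Or [And [Not ~ [Not r]]]] | [And [And [Not r]] & [Not ( [Or [And [Not s]]] )]]]

~ r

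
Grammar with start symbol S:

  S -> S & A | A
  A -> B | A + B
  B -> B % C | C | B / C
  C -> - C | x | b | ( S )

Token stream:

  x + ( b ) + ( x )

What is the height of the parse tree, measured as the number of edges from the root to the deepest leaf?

[S [A [A [A [B [C x]]] + [B [C ( [S [A [B [C b]]]] )]]] + [B [C ( [S [A [B [C x]]]] )]]]]

9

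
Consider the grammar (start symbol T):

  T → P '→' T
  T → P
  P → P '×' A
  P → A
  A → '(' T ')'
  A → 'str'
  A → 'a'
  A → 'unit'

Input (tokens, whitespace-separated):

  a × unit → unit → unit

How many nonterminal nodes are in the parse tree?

11

[T [P [P [A a]] × [A unit]] → [T [P [A unit]] → [T [P [A unit]]]]]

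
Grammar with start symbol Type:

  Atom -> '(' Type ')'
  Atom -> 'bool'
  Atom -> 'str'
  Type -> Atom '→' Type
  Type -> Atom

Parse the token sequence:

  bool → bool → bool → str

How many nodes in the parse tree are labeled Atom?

4

[Type [Atom bool] → [Type [Atom bool] → [Type [Atom bool] → [Type [Atom str]]]]]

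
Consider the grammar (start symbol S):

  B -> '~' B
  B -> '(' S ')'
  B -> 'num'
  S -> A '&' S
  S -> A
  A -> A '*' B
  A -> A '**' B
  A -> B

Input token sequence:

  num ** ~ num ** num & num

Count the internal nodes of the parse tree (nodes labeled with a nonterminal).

11

[S [A [A [A [B num]] ** [B ~ [B num]]] ** [B num]] & [S [A [B num]]]]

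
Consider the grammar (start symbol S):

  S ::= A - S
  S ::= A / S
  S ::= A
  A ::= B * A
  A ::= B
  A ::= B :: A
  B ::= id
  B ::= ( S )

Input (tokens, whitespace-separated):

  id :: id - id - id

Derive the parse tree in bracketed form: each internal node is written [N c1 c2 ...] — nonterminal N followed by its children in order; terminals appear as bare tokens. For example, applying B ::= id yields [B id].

[S [A [B id] :: [A [B id]]] - [S [A [B id]] - [S [A [B id]]]]]

S
A - S
B :: A - S
id :: A - S
id :: B - S
id :: id - S
id :: id - A - S
id :: id - B - S
id :: id - id - S
id :: id - id - A
id :: id - id - B
id :: id - id - id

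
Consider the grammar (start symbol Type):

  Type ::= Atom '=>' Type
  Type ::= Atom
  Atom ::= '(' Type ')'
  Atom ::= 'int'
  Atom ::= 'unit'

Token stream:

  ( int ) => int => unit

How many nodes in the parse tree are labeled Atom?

4

[Type [Atom ( [Type [Atom int]] )] => [Type [Atom int] => [Type [Atom unit]]]]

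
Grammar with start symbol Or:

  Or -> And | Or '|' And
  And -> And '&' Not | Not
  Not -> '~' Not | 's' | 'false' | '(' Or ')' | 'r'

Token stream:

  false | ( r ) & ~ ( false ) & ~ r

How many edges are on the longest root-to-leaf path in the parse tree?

[Or [Or [And [Not false]]] | [And [And [And [Not ( [Or [And [Not r]]] )]] & [Not ~ [Not ( [Or [And [Not false]]] )]]] & [Not ~ [Not r]]]]

8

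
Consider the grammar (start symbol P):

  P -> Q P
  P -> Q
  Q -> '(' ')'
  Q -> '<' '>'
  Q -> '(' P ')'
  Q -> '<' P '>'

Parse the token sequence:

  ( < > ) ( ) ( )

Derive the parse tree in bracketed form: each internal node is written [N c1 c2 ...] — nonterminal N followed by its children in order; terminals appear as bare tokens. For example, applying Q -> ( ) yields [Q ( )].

[P [Q ( [P [Q < >]] )] [P [Q ( )] [P [Q ( )]]]]

P
Q P
( P ) P
( Q ) P
( < > ) P
( < > ) Q P
( < > ) ( ) P
( < > ) ( ) Q
( < > ) ( ) ( )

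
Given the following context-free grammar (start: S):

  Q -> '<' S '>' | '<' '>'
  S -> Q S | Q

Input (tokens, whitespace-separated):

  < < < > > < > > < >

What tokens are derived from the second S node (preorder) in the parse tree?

[S [Q < [S [Q < [S [Q < >]] >] [S [Q < >]]] >] [S [Q < >]]]

< < > > < >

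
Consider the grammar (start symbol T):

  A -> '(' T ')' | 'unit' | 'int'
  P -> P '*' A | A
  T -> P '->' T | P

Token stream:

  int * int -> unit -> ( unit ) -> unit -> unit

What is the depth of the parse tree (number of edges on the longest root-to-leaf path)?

[T [P [P [A int]] * [A int]] -> [T [P [A unit]] -> [T [P [A ( [T [P [A unit]]] )]] -> [T [P [A unit]] -> [T [P [A unit]]]]]]]

8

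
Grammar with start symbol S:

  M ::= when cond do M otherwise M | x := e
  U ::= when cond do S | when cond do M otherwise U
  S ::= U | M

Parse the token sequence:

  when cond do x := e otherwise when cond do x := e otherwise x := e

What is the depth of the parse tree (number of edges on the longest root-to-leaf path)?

[S [M when cond do [M x := e] otherwise [M when cond do [M x := e] otherwise [M x := e]]]]

4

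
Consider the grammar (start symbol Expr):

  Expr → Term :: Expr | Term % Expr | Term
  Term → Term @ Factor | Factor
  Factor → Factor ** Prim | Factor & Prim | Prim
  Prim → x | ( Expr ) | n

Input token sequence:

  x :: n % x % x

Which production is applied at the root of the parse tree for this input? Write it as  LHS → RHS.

[Expr [Term [Factor [Prim x]]] :: [Expr [Term [Factor [Prim n]]] % [Expr [Term [Factor [Prim x]]] % [Expr [Term [Factor [Prim x]]]]]]]

Expr → Term :: Expr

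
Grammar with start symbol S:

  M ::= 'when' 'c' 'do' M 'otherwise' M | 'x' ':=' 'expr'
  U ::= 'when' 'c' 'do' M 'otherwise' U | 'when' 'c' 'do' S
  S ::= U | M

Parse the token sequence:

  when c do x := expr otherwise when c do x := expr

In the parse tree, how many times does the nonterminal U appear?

2

[S [U when c do [M x := expr] otherwise [U when c do [S [M x := expr]]]]]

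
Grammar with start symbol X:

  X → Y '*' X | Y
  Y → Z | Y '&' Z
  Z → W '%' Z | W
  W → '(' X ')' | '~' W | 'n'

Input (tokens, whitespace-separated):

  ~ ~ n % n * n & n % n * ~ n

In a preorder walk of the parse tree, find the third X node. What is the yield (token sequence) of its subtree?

[X [Y [Z [W ~ [W ~ [W n]]] % [Z [W n]]]] * [X [Y [Y [Z [W n]]] & [Z [W n] % [Z [W n]]]] * [X [Y [Z [W ~ [W n]]]]]]]

~ n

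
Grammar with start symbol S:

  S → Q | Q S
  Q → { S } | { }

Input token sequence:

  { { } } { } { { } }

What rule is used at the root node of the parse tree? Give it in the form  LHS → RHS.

[S [Q { [S [Q { }]] }] [S [Q { }] [S [Q { [S [Q { }]] }]]]]

S → Q S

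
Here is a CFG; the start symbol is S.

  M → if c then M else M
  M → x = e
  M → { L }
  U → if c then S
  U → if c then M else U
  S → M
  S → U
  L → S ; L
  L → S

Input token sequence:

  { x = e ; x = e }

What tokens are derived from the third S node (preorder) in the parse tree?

x = e

[S [M { [L [S [M x = e]] ; [L [S [M x = e]]]] }]]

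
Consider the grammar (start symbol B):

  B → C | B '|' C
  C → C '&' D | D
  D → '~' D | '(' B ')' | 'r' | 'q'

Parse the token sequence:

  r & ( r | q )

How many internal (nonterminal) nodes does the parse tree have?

11

[B [C [C [D r]] & [D ( [B [B [C [D r]]] | [C [D q]]] )]]]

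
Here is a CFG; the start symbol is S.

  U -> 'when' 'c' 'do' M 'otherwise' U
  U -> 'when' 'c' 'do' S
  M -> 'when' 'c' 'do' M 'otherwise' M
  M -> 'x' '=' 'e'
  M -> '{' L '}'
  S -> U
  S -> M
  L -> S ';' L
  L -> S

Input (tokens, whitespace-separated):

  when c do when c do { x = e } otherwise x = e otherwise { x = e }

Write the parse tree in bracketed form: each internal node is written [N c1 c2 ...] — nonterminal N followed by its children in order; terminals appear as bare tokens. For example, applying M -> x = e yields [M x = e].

[S [M when c do [M when c do [M { [L [S [M x = e]]] }] otherwise [M x = e]] otherwise [M { [L [S [M x = e]]] }]]]

S
M
when c do M otherwise M
when c do when c do M otherwise M otherwise M
when c do when c do { L } otherwise M otherwise M
when c do when c do { S } otherwise M otherwise M
when c do when c do { M } otherwise M otherwise M
when c do when c do { x = e } otherwise M otherwise M
when c do when c do { x = e } otherwise x = e otherwise M
when c do when c do { x = e } otherwise x = e otherwise { L }
when c do when c do { x = e } otherwise x = e otherwise { S }
when c do when c do { x = e } otherwise x = e otherwise { M }
when c do when c do { x = e } otherwise x = e otherwise { x = e }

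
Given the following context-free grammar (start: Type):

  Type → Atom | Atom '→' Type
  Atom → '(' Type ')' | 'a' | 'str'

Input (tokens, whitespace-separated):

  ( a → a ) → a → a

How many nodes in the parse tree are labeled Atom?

5

[Type [Atom ( [Type [Atom a] → [Type [Atom a]]] )] → [Type [Atom a] → [Type [Atom a]]]]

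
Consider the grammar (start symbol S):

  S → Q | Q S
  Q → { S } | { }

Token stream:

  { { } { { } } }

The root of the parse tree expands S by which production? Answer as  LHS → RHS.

[S [Q { [S [Q { }] [S [Q { [S [Q { }]] }]]] }]]

S → Q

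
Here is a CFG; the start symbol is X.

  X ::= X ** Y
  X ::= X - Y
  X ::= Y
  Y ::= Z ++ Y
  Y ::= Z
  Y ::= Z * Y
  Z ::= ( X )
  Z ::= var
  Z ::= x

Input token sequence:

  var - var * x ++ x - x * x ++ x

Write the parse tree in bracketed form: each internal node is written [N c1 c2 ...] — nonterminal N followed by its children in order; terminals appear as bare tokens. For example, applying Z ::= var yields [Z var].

X
X - Y
X - Y - Y
Y - Y - Y
Z - Y - Y
var - Y - Y
var - Z * Y - Y
var - var * Y - Y
var - var * Z ++ Y - Y
var - var * x ++ Y - Y
var - var * x ++ Z - Y
var - var * x ++ x - Y
var - var * x ++ x - Z * Y
var - var * x ++ x - x * Y
var - var * x ++ x - x * Z ++ Y
var - var * x ++ x - x * x ++ Y
var - var * x ++ x - x * x ++ Z
var - var * x ++ x - x * x ++ x

[X [X [X [Y [Z var]]] - [Y [Z var] * [Y [Z x] ++ [Y [Z x]]]]] - [Y [Z x] * [Y [Z x] ++ [Y [Z x]]]]]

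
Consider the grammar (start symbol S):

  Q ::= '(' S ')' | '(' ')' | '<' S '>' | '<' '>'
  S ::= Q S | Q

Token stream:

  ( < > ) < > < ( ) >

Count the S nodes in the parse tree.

[S [Q ( [S [Q < >]] )] [S [Q < >] [S [Q < [S [Q ( )]] >]]]]

5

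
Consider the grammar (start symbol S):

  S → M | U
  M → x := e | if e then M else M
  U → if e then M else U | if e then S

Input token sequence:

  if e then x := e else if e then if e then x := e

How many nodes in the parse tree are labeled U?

3

[S [U if e then [M x := e] else [U if e then [S [U if e then [S [M x := e]]]]]]]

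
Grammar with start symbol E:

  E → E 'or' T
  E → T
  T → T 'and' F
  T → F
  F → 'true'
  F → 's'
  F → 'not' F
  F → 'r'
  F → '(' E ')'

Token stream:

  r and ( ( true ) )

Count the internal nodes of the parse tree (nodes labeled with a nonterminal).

[E [T [T [F r]] and [F ( [E [T [F ( [E [T [F true]]] )]]] )]]]

11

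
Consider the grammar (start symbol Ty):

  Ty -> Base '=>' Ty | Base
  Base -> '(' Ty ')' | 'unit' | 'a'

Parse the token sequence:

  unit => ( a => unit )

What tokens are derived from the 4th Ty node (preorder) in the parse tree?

unit

[Ty [Base unit] => [Ty [Base ( [Ty [Base a] => [Ty [Base unit]]] )]]]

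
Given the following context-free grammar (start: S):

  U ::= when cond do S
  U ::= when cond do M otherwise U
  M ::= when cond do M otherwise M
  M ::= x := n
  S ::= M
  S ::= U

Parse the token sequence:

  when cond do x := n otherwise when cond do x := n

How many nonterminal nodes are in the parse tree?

6

[S [U when cond do [M x := n] otherwise [U when cond do [S [M x := n]]]]]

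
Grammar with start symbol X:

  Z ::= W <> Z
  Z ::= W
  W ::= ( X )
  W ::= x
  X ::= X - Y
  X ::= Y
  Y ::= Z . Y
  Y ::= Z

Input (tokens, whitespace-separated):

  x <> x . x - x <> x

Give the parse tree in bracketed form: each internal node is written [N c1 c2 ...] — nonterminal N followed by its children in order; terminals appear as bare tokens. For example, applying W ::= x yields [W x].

X
X - Y
Y - Y
Z . Y - Y
W <> Z . Y - Y
x <> Z . Y - Y
x <> W . Y - Y
x <> x . Y - Y
x <> x . Z - Y
x <> x . W - Y
x <> x . x - Y
x <> x . x - Z
x <> x . x - W <> Z
x <> x . x - x <> Z
x <> x . x - x <> W
x <> x . x - x <> x

[X [X [Y [Z [W x] <> [Z [W x]]] . [Y [Z [W x]]]]] - [Y [Z [W x] <> [Z [W x]]]]]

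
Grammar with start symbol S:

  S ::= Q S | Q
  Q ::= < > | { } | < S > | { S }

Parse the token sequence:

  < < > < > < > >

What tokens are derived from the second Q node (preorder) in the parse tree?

[S [Q < [S [Q < >] [S [Q < >] [S [Q < >]]]] >]]

< >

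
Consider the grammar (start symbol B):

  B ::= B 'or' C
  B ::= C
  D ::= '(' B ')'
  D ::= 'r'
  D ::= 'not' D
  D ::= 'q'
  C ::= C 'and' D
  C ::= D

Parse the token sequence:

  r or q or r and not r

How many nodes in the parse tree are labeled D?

5

[B [B [B [C [D r]]] or [C [D q]]] or [C [C [D r]] and [D not [D r]]]]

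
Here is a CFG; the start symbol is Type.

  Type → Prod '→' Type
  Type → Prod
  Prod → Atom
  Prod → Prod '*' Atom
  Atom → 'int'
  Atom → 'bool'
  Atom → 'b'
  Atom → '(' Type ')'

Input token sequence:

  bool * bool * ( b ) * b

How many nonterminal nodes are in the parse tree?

12

[Type [Prod [Prod [Prod [Prod [Atom bool]] * [Atom bool]] * [Atom ( [Type [Prod [Atom b]]] )]] * [Atom b]]]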